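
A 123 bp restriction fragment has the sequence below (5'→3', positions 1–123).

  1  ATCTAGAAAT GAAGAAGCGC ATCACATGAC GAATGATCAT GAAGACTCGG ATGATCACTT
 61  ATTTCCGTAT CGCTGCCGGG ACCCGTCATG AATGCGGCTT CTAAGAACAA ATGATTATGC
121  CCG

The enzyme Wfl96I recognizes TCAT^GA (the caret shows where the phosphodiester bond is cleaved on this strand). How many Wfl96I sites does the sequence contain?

2

TCATGA occurs starting at positions 37, 86.
Wfl96I cuts at 2 sites.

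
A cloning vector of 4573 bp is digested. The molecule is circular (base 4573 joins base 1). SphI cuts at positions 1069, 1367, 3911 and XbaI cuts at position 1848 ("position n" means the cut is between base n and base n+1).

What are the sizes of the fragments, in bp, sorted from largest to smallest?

Combined cut positions (sorted): 1069, 1367, 1848, 3911.
Circular molecule, 4 cuts → 4 fragments:
  1367 − 1069 = 298 bp
  1848 − 1367 = 481 bp
  3911 − 1848 = 2063 bp
  wrap: 4573 − 3911 + 1069 = 1731 bp
Sorted largest to smallest: 2063, 1731, 481, 298 bp.

2063, 1731, 481, 298 bp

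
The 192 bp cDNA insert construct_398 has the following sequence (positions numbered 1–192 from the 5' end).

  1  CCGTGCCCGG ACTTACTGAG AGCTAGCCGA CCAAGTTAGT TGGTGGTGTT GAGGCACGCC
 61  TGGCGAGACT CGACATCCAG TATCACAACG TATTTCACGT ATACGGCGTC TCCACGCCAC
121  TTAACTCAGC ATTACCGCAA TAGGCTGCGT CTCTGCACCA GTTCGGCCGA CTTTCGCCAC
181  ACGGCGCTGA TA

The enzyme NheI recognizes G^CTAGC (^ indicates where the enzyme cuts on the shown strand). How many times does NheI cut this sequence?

GCTAGC occurs starting at position 22.
NheI cuts at 1 site.

1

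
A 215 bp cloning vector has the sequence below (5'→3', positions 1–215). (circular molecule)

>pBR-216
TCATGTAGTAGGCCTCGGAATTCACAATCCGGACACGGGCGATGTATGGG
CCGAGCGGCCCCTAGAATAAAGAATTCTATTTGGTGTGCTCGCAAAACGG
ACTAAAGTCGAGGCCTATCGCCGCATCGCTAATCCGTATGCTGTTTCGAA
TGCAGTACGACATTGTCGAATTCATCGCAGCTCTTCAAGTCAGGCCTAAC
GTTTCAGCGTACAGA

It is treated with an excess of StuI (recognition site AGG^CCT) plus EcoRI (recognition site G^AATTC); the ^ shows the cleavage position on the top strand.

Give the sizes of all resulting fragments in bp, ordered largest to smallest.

55, 54, 41, 33, 26, 6 bp

StuI sites (AGGCCT) start at positions 10, 111, 192.
StuI cuts after base 3 of each site, so after positions 12, 113, 194.
EcoRI sites (GAATTC) start at positions 18, 72, 168.
EcoRI cuts after the first base of each site, so after positions 18, 72, 168.
Combined cut positions: 12, 18, 72, 113, 168, 194.
Circular molecule, 6 cuts → 6 fragments:
  13–18 → 6 bp
  19–72 → 54 bp
  73–113 → 41 bp
  114–168 → 55 bp
  169–194 → 26 bp
  195–215 then 1–12 → 21 + 12 = 33 bp
Sorted largest to smallest: 55, 54, 41, 33, 26, 6 bp.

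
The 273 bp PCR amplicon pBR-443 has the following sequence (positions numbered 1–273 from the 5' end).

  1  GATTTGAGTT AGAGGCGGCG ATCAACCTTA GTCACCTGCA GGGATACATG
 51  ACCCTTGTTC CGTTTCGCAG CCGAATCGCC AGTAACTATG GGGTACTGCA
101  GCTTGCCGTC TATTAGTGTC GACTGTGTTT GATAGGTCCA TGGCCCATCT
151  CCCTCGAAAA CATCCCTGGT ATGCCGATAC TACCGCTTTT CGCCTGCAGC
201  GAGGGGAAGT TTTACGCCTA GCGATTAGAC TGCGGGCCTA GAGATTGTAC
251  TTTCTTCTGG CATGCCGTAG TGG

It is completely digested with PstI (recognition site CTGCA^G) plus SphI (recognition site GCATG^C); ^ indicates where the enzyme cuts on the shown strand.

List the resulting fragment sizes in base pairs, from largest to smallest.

98, 66, 60, 40, 9 bp

PstI sites (CTGCAG) start at positions 36, 96, 194.
PstI cuts after base 5 of each site (before the last base), so after positions 40, 100, 198.
The SphI site (GCATGC) starts at position 260.
SphI cuts after base 5 of each site (before the last base), so after position 264.
Combined cut positions: 40, 100, 198, 264.
Linear molecule, 4 cuts → 5 fragments:
  1–40 → 40 bp
  41–100 → 60 bp
  101–198 → 98 bp
  199–264 → 66 bp
  265–273 → 9 bp
Sorted largest to smallest: 98, 66, 60, 40, 9 bp.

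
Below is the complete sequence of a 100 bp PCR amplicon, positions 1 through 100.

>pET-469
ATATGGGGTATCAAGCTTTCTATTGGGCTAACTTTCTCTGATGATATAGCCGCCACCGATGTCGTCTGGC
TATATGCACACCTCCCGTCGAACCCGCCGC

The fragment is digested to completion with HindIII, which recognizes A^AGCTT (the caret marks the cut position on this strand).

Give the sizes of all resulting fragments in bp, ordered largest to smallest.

The HindIII site (AAGCTT) starts at position 13.
HindIII cuts after the first base of each site, so after position 13.
Linear molecule, 1 cut → 2 fragments:
  1–13 → 13 bp
  14–100 → 87 bp
Sorted largest to smallest: 87, 13 bp.

87, 13 bp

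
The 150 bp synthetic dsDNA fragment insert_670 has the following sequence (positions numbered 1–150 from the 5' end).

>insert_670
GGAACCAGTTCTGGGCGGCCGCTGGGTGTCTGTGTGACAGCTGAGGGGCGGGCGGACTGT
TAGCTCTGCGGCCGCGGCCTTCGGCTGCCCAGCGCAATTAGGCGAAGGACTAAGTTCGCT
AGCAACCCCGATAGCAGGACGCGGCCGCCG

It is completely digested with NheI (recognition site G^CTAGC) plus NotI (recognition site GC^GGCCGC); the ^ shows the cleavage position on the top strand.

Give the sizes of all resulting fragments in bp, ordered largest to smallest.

53, 49, 24, 16, 8 bp

The NheI site (GCTAGC) starts at position 118.
NheI cuts after the first base of each site, so after position 118.
NotI sites (GCGGCCGC) start at positions 15, 68, 141.
NotI cuts after base 2 of each site, so after positions 16, 69, 142.
Combined cut positions: 16, 69, 118, 142.
Linear molecule, 4 cuts → 5 fragments:
  1–16 → 16 bp
  17–69 → 53 bp
  70–118 → 49 bp
  119–142 → 24 bp
  143–150 → 8 bp
Sorted largest to smallest: 53, 49, 24, 16, 8 bp.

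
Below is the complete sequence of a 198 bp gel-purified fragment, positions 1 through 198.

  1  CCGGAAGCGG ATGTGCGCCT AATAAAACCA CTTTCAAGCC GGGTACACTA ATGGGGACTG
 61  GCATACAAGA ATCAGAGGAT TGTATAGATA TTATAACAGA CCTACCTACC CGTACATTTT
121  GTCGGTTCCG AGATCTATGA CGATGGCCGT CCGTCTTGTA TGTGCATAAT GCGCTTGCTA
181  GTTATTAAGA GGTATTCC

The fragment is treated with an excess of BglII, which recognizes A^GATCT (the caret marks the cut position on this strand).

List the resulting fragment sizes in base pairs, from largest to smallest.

131, 67 bp

The BglII site (AGATCT) starts at position 131.
BglII cuts after the first base of each site, so after position 131.
Linear molecule, 1 cut → 2 fragments:
  1–131 → 131 bp
  132–198 → 67 bp
Sorted largest to smallest: 131, 67 bp.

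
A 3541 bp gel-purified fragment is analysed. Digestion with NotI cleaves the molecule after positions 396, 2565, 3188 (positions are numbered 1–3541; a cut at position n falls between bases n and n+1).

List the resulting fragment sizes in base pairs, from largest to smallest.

Linear molecule, 3 cuts → 4 fragments:
  396 − 0 = 396 bp
  2565 − 396 = 2169 bp
  3188 − 2565 = 623 bp
  3541 − 3188 = 353 bp
Sorted largest to smallest: 2169, 623, 396, 353 bp.

2169, 623, 396, 353 bp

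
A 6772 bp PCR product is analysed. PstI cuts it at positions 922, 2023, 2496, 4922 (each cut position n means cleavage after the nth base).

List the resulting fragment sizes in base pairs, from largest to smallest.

Linear molecule, 4 cuts → 5 fragments:
  922 − 0 = 922 bp
  2023 − 922 = 1101 bp
  2496 − 2023 = 473 bp
  4922 − 2496 = 2426 bp
  6772 − 4922 = 1850 bp
Sorted largest to smallest: 2426, 1850, 1101, 922, 473 bp.

2426, 1850, 1101, 922, 473 bp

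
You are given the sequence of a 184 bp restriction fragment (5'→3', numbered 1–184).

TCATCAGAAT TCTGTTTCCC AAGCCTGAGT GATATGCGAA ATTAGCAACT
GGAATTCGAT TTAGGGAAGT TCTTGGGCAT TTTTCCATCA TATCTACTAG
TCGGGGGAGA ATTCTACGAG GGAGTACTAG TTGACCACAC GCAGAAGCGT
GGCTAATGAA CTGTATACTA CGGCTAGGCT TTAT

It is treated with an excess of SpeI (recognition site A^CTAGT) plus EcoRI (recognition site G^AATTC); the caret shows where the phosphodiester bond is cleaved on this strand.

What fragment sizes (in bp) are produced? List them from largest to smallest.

58, 45, 44, 17, 13, 7 bp

SpeI sites (ACTAGT) start at positions 96, 126.
SpeI cuts after the first base of each site, so after positions 96, 126.
EcoRI sites (GAATTC) start at positions 7, 52, 109.
EcoRI cuts after the first base of each site, so after positions 7, 52, 109.
Combined cut positions: 7, 52, 96, 109, 126.
Linear molecule, 5 cuts → 6 fragments:
  1–7 → 7 bp
  8–52 → 45 bp
  53–96 → 44 bp
  97–109 → 13 bp
  110–126 → 17 bp
  127–184 → 58 bp
Sorted largest to smallest: 58, 45, 44, 17, 13, 7 bp.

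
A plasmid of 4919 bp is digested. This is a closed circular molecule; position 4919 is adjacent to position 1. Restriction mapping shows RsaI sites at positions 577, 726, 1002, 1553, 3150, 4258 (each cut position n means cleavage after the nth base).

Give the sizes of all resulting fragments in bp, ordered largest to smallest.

Circular molecule, 6 cuts → 6 fragments:
  726 − 577 = 149 bp
  1002 − 726 = 276 bp
  1553 − 1002 = 551 bp
  3150 − 1553 = 1597 bp
  4258 − 3150 = 1108 bp
  wrap: 4919 − 4258 + 577 = 1238 bp
Sorted largest to smallest: 1597, 1238, 1108, 551, 276, 149 bp.

1597, 1238, 1108, 551, 276, 149 bp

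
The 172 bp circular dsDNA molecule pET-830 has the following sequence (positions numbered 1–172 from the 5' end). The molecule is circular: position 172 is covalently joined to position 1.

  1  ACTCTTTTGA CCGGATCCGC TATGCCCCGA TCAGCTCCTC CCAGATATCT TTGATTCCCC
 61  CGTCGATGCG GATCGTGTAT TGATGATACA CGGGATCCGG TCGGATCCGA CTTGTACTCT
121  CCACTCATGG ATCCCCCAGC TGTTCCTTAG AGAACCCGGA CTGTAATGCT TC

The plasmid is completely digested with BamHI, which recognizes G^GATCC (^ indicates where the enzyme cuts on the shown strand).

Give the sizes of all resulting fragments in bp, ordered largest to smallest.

80, 56, 26, 10 bp

BamHI sites (GGATCC) start at positions 13, 93, 103, 129.
BamHI cuts after the first base of each site, so after positions 13, 93, 103, 129.
Circular molecule, 4 cuts → 4 fragments:
  14–93 → 80 bp
  94–103 → 10 bp
  104–129 → 26 bp
  130–172 then 1–13 → 43 + 13 = 56 bp
Sorted largest to smallest: 80, 56, 26, 10 bp.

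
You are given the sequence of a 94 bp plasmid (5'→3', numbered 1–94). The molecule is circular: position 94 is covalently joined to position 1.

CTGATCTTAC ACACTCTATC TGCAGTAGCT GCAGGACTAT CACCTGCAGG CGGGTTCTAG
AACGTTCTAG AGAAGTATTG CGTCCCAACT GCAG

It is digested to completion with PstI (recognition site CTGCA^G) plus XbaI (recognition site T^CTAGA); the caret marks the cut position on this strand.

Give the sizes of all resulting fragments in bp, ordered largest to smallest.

27, 25, 15, 10, 9, 8 bp

PstI sites (CTGCAG) start at positions 20, 29, 44, 89.
PstI cuts after base 5 of each site (before the last base), so after positions 24, 33, 48, 93.
XbaI sites (TCTAGA) start at positions 56, 66.
XbaI cuts after the first base of each site, so after positions 56, 66.
Combined cut positions: 24, 33, 48, 56, 66, 93.
Circular molecule, 6 cuts → 6 fragments:
  25–33 → 9 bp
  34–48 → 15 bp
  49–56 → 8 bp
  57–66 → 10 bp
  67–93 → 27 bp
  94–94 then 1–24 → 1 + 24 = 25 bp
Sorted largest to smallest: 27, 25, 15, 10, 9, 8 bp.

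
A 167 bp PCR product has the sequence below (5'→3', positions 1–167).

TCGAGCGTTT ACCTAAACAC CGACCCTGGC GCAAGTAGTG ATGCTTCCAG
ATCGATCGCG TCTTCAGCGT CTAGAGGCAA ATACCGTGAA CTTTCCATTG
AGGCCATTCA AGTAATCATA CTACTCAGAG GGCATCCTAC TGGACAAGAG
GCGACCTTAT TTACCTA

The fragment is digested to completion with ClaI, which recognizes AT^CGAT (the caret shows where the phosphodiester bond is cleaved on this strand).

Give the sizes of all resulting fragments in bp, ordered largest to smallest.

The ClaI site (ATCGAT) starts at position 51.
ClaI cuts after base 2 of each site, so after position 52.
Linear molecule, 1 cut → 2 fragments:
  1–52 → 52 bp
  53–167 → 115 bp
Sorted largest to smallest: 115, 52 bp.

115, 52 bp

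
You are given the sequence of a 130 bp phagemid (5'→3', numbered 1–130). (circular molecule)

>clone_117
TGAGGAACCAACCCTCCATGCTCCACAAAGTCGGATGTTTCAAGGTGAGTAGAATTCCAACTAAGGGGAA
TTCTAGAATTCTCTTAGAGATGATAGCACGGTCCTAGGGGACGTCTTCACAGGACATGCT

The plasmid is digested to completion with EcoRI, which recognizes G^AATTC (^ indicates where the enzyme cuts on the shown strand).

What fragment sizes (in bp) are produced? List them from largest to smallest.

106, 16, 8 bp

EcoRI sites (GAATTC) start at positions 52, 68, 76.
EcoRI cuts after the first base of each site, so after positions 52, 68, 76.
Circular molecule, 3 cuts → 3 fragments:
  53–68 → 16 bp
  69–76 → 8 bp
  77–130 then 1–52 → 54 + 52 = 106 bp
Sorted largest to smallest: 106, 16, 8 bp.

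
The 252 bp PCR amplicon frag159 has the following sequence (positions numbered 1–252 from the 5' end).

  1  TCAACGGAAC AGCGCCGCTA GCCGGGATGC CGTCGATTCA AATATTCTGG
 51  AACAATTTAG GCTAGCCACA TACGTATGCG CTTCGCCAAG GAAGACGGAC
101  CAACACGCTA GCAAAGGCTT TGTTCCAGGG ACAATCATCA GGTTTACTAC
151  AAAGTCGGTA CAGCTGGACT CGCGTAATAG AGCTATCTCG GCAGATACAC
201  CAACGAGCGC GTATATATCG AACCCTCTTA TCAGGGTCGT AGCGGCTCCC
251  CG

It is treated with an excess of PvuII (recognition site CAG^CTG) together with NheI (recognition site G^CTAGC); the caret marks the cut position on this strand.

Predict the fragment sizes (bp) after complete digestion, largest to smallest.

89, 56, 46, 44, 17 bp

The PvuII site (CAGCTG) starts at position 161.
PvuII cuts after base 3 of each site, so after position 163.
NheI sites (GCTAGC) start at positions 17, 61, 107.
NheI cuts after the first base of each site, so after positions 17, 61, 107.
Combined cut positions: 17, 61, 107, 163.
Linear molecule, 4 cuts → 5 fragments:
  1–17 → 17 bp
  18–61 → 44 bp
  62–107 → 46 bp
  108–163 → 56 bp
  164–252 → 89 bp
Sorted largest to smallest: 89, 56, 46, 44, 17 bp.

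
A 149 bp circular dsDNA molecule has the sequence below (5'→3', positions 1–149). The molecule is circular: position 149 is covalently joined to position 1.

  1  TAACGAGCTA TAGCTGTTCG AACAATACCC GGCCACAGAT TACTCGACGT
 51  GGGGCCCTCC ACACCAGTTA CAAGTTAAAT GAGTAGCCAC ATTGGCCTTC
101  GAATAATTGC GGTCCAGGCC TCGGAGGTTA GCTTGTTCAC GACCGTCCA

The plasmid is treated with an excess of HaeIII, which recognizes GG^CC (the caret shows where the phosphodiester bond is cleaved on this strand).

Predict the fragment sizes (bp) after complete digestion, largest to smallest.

63, 41, 23, 22 bp

HaeIII sites (GGCC) start at positions 31, 53, 94, 117.
HaeIII cuts after base 2 of each site, so after positions 32, 54, 95, 118.
Circular molecule, 4 cuts → 4 fragments:
  33–54 → 22 bp
  55–95 → 41 bp
  96–118 → 23 bp
  119–149 then 1–32 → 31 + 32 = 63 bp
Sorted largest to smallest: 63, 41, 23, 22 bp.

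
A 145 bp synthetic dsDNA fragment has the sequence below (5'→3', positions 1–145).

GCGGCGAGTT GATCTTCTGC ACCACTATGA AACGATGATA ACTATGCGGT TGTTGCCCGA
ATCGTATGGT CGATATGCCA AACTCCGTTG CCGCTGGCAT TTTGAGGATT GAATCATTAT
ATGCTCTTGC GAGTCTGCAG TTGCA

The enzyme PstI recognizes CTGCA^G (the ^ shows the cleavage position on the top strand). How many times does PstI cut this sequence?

CTGCAG occurs starting at position 135.
PstI cuts at 1 site.

1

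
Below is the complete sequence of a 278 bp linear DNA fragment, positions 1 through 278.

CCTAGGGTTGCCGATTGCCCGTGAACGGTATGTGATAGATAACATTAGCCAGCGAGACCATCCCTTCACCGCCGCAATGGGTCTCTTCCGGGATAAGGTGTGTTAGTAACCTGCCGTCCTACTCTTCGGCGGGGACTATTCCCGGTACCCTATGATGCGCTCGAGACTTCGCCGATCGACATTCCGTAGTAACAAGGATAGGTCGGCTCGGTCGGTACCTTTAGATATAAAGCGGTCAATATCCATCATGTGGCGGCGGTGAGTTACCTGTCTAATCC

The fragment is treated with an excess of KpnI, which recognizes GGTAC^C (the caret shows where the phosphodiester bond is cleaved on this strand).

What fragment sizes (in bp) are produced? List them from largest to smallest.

148, 70, 60 bp

KpnI sites (GGTACC) start at positions 144, 214.
KpnI cuts after base 5 of each site (before the last base), so after positions 148, 218.
Linear molecule, 2 cuts → 3 fragments:
  1–148 → 148 bp
  149–218 → 70 bp
  219–278 → 60 bp
Sorted largest to smallest: 148, 70, 60 bp.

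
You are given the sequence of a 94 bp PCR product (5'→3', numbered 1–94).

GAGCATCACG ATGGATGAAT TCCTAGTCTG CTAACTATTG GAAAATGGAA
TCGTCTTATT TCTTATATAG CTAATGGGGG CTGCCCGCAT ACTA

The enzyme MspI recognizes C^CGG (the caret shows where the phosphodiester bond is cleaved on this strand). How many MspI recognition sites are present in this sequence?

No occurrence of CCGG is present in the sequence.
MspI does not cut: 0 sites.

0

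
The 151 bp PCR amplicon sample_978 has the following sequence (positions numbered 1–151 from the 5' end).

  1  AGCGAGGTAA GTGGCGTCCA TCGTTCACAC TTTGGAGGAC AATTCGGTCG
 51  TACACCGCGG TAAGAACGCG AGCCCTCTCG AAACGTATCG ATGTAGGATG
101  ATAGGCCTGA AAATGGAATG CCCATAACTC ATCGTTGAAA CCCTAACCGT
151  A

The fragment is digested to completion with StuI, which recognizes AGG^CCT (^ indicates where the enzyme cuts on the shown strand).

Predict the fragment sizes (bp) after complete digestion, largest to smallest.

The StuI site (AGGCCT) starts at position 103.
StuI cuts after base 3 of each site, so after position 105.
Linear molecule, 1 cut → 2 fragments:
  1–105 → 105 bp
  106–151 → 46 bp
Sorted largest to smallest: 105, 46 bp.

105, 46 bp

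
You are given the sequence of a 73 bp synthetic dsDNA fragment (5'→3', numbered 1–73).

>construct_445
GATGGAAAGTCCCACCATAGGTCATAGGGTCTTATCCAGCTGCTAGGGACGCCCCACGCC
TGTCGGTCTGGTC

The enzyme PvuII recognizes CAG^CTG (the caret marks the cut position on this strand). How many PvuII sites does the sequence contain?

CAGCTG occurs starting at position 37.
PvuII cuts at 1 site.

1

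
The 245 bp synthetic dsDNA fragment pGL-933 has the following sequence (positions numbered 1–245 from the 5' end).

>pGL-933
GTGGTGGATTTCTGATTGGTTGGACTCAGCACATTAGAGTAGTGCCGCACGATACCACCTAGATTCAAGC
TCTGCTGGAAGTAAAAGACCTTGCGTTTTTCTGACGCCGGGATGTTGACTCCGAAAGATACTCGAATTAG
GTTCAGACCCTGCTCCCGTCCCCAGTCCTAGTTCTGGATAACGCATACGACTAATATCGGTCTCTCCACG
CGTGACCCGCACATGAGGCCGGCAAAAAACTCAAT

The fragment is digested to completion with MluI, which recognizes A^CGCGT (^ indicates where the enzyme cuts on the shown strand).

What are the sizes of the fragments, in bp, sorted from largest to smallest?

The MluI site (ACGCGT) starts at position 208.
MluI cuts after the first base of each site, so after position 208.
Linear molecule, 1 cut → 2 fragments:
  1–208 → 208 bp
  209–245 → 37 bp
Sorted largest to smallest: 208, 37 bp.

208, 37 bp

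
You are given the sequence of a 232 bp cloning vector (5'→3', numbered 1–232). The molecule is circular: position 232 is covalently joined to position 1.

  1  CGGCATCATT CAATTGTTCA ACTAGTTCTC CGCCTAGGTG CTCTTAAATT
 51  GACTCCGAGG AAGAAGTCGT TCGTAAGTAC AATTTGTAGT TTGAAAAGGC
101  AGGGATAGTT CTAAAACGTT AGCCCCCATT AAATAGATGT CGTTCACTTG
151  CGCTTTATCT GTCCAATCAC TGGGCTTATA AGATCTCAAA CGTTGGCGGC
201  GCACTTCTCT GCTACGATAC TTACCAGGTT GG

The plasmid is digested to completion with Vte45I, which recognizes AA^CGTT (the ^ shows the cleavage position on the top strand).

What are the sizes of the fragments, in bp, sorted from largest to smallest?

Vte45I sites (AACGTT) start at positions 115, 189.
Vte45I cuts after base 2 of each site, so after positions 116, 190.
Circular molecule, 2 cuts → 2 fragments:
  117–190 → 74 bp
  191–232 then 1–116 → 42 + 116 = 158 bp
Sorted largest to smallest: 158, 74 bp.

158, 74 bp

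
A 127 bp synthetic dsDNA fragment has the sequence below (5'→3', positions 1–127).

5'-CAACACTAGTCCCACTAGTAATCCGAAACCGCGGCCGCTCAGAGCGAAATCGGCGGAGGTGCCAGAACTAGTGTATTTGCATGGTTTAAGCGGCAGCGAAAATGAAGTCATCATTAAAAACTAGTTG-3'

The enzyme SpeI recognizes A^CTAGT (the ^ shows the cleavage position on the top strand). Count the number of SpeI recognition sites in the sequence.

ACTAGT occurs starting at positions 5, 14, 67, 120.
SpeI cuts at 4 sites.

4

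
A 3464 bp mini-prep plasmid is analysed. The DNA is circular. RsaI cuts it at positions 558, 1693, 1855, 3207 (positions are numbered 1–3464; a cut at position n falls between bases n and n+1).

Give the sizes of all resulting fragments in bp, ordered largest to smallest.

Circular molecule, 4 cuts → 4 fragments:
  1693 − 558 = 1135 bp
  1855 − 1693 = 162 bp
  3207 − 1855 = 1352 bp
  wrap: 3464 − 3207 + 558 = 815 bp
Sorted largest to smallest: 1352, 1135, 815, 162 bp.

1352, 1135, 815, 162 bp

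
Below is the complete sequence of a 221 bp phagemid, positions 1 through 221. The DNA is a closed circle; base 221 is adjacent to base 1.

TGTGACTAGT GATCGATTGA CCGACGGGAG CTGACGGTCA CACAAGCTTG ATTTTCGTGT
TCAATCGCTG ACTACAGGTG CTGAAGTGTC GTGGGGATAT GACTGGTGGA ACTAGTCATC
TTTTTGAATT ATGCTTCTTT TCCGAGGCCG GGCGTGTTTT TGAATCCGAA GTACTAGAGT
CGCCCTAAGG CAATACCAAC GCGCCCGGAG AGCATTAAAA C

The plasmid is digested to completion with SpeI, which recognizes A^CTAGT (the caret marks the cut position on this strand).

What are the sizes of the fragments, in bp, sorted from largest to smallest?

115, 106 bp

SpeI sites (ACTAGT) start at positions 5, 111.
SpeI cuts after the first base of each site, so after positions 5, 111.
Circular molecule, 2 cuts → 2 fragments:
  6–111 → 106 bp
  112–221 then 1–5 → 110 + 5 = 115 bp
Sorted largest to smallest: 115, 106 bp.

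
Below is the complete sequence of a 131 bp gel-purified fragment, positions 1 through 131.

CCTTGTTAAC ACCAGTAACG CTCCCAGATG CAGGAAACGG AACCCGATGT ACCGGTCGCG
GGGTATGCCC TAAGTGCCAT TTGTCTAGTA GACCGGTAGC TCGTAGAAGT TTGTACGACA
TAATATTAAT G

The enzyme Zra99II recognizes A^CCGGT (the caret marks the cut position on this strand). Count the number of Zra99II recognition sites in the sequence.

ACCGGT occurs starting at positions 51, 92.
Zra99II cuts at 2 sites.

2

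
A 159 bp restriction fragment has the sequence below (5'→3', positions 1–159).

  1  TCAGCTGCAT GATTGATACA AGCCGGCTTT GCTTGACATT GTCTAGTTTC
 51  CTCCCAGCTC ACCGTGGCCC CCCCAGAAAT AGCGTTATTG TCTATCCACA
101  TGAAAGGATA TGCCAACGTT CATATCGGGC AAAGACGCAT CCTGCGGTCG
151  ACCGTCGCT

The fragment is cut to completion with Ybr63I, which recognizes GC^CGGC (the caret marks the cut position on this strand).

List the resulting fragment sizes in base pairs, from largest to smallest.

136, 23 bp

The Ybr63I site (GCCGGC) starts at position 22.
Ybr63I cuts after base 2 of each site, so after position 23.
Linear molecule, 1 cut → 2 fragments:
  1–23 → 23 bp
  24–159 → 136 bp
Sorted largest to smallest: 136, 23 bp.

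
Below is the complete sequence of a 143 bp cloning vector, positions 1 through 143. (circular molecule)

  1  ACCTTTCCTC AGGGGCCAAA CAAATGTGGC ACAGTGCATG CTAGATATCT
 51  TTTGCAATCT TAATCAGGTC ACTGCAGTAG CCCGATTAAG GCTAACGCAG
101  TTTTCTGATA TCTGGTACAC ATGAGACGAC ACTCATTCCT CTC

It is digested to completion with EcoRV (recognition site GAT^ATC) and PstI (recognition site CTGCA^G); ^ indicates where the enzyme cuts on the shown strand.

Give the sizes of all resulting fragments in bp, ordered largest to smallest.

EcoRV sites (GATATC) start at positions 44, 107.
EcoRV cuts after base 3 of each site, so after positions 46, 109.
The PstI site (CTGCAG) starts at position 72.
PstI cuts after base 5 of each site (before the last base), so after position 76.
Combined cut positions: 46, 76, 109.
Circular molecule, 3 cuts → 3 fragments:
  47–76 → 30 bp
  77–109 → 33 bp
  110–143 then 1–46 → 34 + 46 = 80 bp
Sorted largest to smallest: 80, 33, 30 bp.

80, 33, 30 bp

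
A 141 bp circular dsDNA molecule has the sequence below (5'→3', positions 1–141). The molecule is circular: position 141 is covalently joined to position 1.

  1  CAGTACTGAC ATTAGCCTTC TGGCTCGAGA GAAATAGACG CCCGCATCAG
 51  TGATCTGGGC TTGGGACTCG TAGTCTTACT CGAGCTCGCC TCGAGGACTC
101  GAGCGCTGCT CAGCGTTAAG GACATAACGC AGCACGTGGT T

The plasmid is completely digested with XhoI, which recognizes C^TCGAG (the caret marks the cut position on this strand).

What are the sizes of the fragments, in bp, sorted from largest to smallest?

XhoI sites (CTCGAG) start at positions 24, 79, 90, 98.
XhoI cuts after the first base of each site, so after positions 24, 79, 90, 98.
Circular molecule, 4 cuts → 4 fragments:
  25–79 → 55 bp
  80–90 → 11 bp
  91–98 → 8 bp
  99–141 then 1–24 → 43 + 24 = 67 bp
Sorted largest to smallest: 67, 55, 11, 8 bp.

67, 55, 11, 8 bp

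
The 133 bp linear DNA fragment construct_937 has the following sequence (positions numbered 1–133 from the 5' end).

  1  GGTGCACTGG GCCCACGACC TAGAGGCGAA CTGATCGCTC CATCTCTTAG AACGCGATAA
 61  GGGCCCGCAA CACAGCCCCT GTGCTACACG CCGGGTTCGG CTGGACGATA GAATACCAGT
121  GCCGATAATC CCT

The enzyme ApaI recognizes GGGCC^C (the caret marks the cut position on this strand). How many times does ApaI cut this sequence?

GGGCCC occurs starting at positions 9, 61.
ApaI cuts at 2 sites.

2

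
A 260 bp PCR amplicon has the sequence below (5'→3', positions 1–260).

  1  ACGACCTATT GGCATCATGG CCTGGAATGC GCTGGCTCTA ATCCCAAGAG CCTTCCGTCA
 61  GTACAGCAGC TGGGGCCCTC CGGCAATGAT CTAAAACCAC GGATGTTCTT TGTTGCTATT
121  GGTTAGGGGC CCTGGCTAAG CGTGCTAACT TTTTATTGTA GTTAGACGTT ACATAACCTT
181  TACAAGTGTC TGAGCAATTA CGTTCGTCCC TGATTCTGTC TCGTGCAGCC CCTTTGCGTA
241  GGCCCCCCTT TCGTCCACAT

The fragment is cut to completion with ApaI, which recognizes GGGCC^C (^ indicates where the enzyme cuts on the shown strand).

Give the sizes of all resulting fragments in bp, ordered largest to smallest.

ApaI sites (GGGCCC) start at positions 73, 127.
ApaI cuts after base 5 of each site (before the last base), so after positions 77, 131.
Linear molecule, 2 cuts → 3 fragments:
  1–77 → 77 bp
  78–131 → 54 bp
  132–260 → 129 bp
Sorted largest to smallest: 129, 77, 54 bp.

129, 77, 54 bp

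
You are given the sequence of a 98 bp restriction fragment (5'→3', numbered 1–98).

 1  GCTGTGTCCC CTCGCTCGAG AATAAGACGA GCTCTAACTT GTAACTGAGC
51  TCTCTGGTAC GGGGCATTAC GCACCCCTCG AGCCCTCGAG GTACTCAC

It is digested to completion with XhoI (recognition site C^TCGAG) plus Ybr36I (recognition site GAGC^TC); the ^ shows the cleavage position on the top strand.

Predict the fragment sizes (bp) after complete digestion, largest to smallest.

27, 18, 17, 15, 13, 8 bp

XhoI sites (CTCGAG) start at positions 15, 77, 85.
XhoI cuts after the first base of each site, so after positions 15, 77, 85.
Ybr36I sites (GAGCTC) start at positions 29, 47.
Ybr36I cuts after base 4 of each site, so after positions 32, 50.
Combined cut positions: 15, 32, 50, 77, 85.
Linear molecule, 5 cuts → 6 fragments:
  1–15 → 15 bp
  16–32 → 17 bp
  33–50 → 18 bp
  51–77 → 27 bp
  78–85 → 8 bp
  86–98 → 13 bp
Sorted largest to smallest: 27, 18, 17, 15, 13, 8 bp.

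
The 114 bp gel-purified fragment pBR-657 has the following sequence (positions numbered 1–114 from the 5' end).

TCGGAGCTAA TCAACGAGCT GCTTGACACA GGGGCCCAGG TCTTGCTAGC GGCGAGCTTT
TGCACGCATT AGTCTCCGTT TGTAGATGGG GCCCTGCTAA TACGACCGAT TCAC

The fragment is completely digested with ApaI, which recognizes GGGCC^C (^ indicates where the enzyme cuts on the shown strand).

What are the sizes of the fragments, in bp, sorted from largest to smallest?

ApaI sites (GGGCCC) start at positions 32, 89.
ApaI cuts after base 5 of each site (before the last base), so after positions 36, 93.
Linear molecule, 2 cuts → 3 fragments:
  1–36 → 36 bp
  37–93 → 57 bp
  94–114 → 21 bp
Sorted largest to smallest: 57, 36, 21 bp.

57, 36, 21 bp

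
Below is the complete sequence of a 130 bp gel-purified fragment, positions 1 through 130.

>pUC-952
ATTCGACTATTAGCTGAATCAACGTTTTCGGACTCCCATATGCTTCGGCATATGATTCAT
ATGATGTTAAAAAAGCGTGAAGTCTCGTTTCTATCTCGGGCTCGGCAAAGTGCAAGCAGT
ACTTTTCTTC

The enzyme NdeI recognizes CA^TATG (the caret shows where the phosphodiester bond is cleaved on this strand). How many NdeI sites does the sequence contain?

3

CATATG occurs starting at positions 37, 49, 58.
NdeI cuts at 3 sites.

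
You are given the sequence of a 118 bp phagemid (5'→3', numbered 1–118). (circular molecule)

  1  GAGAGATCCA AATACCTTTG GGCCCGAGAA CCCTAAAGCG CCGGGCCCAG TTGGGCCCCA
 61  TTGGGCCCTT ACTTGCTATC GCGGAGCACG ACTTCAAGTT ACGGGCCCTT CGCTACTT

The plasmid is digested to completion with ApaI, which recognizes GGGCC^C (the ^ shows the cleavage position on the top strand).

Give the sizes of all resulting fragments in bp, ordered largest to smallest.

ApaI sites (GGGCCC) start at positions 20, 43, 53, 63, 103.
ApaI cuts after base 5 of each site (before the last base), so after positions 24, 47, 57, 67, 107.
Circular molecule, 5 cuts → 5 fragments:
  25–47 → 23 bp
  48–57 → 10 bp
  58–67 → 10 bp
  68–107 → 40 bp
  108–118 then 1–24 → 11 + 24 = 35 bp
Sorted largest to smallest: 40, 35, 23, 10, 10 bp.

40, 35, 23, 10, 10 bp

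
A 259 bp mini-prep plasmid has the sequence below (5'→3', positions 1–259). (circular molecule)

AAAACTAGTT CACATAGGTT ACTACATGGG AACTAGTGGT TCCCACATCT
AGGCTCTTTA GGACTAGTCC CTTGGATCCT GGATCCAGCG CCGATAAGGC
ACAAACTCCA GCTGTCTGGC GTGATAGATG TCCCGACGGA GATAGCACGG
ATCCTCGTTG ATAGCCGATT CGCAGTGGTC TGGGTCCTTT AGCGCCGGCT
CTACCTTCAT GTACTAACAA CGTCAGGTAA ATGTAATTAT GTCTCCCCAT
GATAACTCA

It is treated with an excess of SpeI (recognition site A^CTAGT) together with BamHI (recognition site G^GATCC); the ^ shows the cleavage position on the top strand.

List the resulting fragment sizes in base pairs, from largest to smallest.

114, 68, 31, 28, 11, 7 bp

SpeI sites (ACTAGT) start at positions 4, 32, 63.
SpeI cuts after the first base of each site, so after positions 4, 32, 63.
BamHI sites (GGATCC) start at positions 74, 81, 149.
BamHI cuts after the first base of each site, so after positions 74, 81, 149.
Combined cut positions: 4, 32, 63, 74, 81, 149.
Circular molecule, 6 cuts → 6 fragments:
  5–32 → 28 bp
  33–63 → 31 bp
  64–74 → 11 bp
  75–81 → 7 bp
  82–149 → 68 bp
  150–259 then 1–4 → 110 + 4 = 114 bp
Sorted largest to smallest: 114, 68, 31, 28, 11, 7 bp.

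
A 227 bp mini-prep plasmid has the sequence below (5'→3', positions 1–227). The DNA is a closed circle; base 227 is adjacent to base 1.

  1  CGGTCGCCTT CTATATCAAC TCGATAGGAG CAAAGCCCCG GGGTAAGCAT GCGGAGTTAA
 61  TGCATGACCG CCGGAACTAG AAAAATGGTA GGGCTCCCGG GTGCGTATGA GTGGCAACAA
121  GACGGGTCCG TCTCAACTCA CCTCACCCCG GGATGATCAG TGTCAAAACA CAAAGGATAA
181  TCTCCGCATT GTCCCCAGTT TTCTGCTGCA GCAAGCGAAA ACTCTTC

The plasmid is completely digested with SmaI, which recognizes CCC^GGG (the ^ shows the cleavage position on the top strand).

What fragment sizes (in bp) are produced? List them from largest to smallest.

SmaI sites (CCCGGG) start at positions 37, 96, 147.
SmaI cuts after base 3 of each site, so after positions 39, 98, 149.
Circular molecule, 3 cuts → 3 fragments:
  40–98 → 59 bp
  99–149 → 51 bp
  150–227 then 1–39 → 78 + 39 = 117 bp
Sorted largest to smallest: 117, 59, 51 bp.

117, 59, 51 bp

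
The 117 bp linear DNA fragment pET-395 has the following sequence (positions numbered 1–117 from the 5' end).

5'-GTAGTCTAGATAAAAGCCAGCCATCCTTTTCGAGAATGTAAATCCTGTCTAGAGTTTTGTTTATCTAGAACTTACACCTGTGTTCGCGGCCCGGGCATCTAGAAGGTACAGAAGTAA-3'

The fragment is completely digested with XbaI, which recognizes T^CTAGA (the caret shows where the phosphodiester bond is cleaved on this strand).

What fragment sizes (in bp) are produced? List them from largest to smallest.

XbaI sites (TCTAGA) start at positions 5, 48, 64, 98.
XbaI cuts after the first base of each site, so after positions 5, 48, 64, 98.
Linear molecule, 4 cuts → 5 fragments:
  1–5 → 5 bp
  6–48 → 43 bp
  49–64 → 16 bp
  65–98 → 34 bp
  99–117 → 19 bp
Sorted largest to smallest: 43, 34, 19, 16, 5 bp.

43, 34, 19, 16, 5 bp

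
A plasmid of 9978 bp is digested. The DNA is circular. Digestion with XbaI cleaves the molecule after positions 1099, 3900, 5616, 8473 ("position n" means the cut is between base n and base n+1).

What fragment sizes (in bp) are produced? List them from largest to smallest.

Circular molecule, 4 cuts → 4 fragments:
  3900 − 1099 = 2801 bp
  5616 − 3900 = 1716 bp
  8473 − 5616 = 2857 bp
  wrap: 9978 − 8473 + 1099 = 2604 bp
Sorted largest to smallest: 2857, 2801, 2604, 1716 bp.

2857, 2801, 2604, 1716 bp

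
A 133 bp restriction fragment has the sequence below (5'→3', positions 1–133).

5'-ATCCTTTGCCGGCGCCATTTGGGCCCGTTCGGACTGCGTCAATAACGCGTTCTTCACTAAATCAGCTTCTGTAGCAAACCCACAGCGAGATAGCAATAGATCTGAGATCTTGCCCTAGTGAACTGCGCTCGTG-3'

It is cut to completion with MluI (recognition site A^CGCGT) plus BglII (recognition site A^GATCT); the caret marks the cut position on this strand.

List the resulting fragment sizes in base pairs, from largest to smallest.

The MluI site (ACGCGT) starts at position 45.
MluI cuts after the first base of each site, so after position 45.
BglII sites (AGATCT) start at positions 98, 105.
BglII cuts after the first base of each site, so after positions 98, 105.
Combined cut positions: 45, 98, 105.
Linear molecule, 3 cuts → 4 fragments:
  1–45 → 45 bp
  46–98 → 53 bp
  99–105 → 7 bp
  106–133 → 28 bp
Sorted largest to smallest: 53, 45, 28, 7 bp.

53, 45, 28, 7 bp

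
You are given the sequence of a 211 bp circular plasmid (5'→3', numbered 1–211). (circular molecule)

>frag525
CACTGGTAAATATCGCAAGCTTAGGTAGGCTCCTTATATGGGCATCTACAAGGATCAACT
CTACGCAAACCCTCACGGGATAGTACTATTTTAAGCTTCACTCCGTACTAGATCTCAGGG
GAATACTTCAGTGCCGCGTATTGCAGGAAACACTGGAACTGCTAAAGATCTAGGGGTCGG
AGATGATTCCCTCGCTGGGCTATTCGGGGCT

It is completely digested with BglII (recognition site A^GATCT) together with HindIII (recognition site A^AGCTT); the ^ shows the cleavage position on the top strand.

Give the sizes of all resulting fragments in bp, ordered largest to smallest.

76, 62, 56, 17 bp

BglII sites (AGATCT) start at positions 110, 166.
BglII cuts after the first base of each site, so after positions 110, 166.
HindIII sites (AAGCTT) start at positions 17, 93.
HindIII cuts after the first base of each site, so after positions 17, 93.
Combined cut positions: 17, 93, 110, 166.
Circular molecule, 4 cuts → 4 fragments:
  18–93 → 76 bp
  94–110 → 17 bp
  111–166 → 56 bp
  167–211 then 1–17 → 45 + 17 = 62 bp
Sorted largest to smallest: 76, 62, 56, 17 bp.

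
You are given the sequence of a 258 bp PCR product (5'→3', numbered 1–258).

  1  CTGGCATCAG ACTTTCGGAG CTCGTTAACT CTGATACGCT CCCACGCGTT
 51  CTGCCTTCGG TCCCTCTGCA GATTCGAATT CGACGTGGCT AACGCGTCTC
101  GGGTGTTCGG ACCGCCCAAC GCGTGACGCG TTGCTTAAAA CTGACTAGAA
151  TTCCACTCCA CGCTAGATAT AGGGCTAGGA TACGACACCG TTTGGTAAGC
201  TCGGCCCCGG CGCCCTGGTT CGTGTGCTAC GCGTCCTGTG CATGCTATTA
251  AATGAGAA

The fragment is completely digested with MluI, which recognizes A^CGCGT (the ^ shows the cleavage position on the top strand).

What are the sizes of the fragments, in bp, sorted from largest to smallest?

MluI sites (ACGCGT) start at positions 44, 92, 119, 126, 229.
MluI cuts after the first base of each site, so after positions 44, 92, 119, 126, 229.
Linear molecule, 5 cuts → 6 fragments:
  1–44 → 44 bp
  45–92 → 48 bp
  93–119 → 27 bp
  120–126 → 7 bp
  127–229 → 103 bp
  230–258 → 29 bp
Sorted largest to smallest: 103, 48, 44, 29, 27, 7 bp.

103, 48, 44, 29, 27, 7 bp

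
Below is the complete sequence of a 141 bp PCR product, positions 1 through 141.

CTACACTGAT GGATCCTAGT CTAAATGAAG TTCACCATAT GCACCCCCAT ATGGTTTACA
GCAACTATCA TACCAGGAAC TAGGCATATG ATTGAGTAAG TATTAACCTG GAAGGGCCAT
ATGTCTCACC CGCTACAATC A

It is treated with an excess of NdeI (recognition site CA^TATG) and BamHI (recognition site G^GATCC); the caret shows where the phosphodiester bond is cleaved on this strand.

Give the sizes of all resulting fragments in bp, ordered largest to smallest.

NdeI sites (CATATG) start at positions 36, 48, 85, 118.
NdeI cuts after base 2 of each site, so after positions 37, 49, 86, 119.
The BamHI site (GGATCC) starts at position 11.
BamHI cuts after the first base of each site, so after position 11.
Combined cut positions: 11, 37, 49, 86, 119.
Linear molecule, 5 cuts → 6 fragments:
  1–11 → 11 bp
  12–37 → 26 bp
  38–49 → 12 bp
  50–86 → 37 bp
  87–119 → 33 bp
  120–141 → 22 bp
Sorted largest to smallest: 37, 33, 26, 22, 12, 11 bp.

37, 33, 26, 22, 12, 11 bp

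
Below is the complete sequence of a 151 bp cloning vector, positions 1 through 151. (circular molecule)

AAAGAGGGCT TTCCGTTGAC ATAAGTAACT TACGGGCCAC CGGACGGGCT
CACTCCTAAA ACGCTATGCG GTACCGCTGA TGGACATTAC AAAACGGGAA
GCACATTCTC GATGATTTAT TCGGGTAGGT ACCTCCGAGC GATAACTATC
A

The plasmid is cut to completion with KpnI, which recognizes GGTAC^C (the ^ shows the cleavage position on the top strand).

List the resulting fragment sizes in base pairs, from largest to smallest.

93, 58 bp

KpnI sites (GGTACC) start at positions 70, 128.
KpnI cuts after base 5 of each site (before the last base), so after positions 74, 132.
Circular molecule, 2 cuts → 2 fragments:
  75–132 → 58 bp
  133–151 then 1–74 → 19 + 74 = 93 bp
Sorted largest to smallest: 93, 58 bp.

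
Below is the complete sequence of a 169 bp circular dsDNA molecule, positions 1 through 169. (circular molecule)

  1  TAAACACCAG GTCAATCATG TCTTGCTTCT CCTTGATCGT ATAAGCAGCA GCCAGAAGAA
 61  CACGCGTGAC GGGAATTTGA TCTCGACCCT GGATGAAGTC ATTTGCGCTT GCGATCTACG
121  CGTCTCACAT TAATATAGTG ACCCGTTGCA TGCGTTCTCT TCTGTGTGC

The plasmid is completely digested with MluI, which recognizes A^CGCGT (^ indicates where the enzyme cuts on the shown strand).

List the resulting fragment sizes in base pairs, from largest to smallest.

MluI sites (ACGCGT) start at positions 62, 118.
MluI cuts after the first base of each site, so after positions 62, 118.
Circular molecule, 2 cuts → 2 fragments:
  63–118 → 56 bp
  119–169 then 1–62 → 51 + 62 = 113 bp
Sorted largest to smallest: 113, 56 bp.

113, 56 bp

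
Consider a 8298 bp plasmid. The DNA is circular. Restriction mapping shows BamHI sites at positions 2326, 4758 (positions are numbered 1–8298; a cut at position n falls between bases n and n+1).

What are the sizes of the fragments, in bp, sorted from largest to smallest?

5866, 2432 bp

Circular molecule, 2 cuts → 2 fragments:
  4758 − 2326 = 2432 bp
  wrap: 8298 − 4758 + 2326 = 5866 bp
Sorted largest to smallest: 5866, 2432 bp.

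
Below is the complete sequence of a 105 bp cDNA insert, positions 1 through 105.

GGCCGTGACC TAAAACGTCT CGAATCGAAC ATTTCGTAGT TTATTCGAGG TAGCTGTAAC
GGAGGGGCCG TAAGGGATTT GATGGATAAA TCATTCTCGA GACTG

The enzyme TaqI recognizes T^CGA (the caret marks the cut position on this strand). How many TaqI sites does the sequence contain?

TCGA occurs starting at positions 20, 25, 45, 97.
TaqI cuts at 4 sites.

4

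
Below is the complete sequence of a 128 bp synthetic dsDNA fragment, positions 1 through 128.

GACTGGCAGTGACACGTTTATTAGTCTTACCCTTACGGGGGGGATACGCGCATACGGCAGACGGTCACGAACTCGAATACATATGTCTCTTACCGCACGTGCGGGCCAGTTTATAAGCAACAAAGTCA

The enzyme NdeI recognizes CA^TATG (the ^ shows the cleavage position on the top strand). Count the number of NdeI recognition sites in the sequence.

CATATG occurs starting at position 80.
NdeI cuts at 1 site.

1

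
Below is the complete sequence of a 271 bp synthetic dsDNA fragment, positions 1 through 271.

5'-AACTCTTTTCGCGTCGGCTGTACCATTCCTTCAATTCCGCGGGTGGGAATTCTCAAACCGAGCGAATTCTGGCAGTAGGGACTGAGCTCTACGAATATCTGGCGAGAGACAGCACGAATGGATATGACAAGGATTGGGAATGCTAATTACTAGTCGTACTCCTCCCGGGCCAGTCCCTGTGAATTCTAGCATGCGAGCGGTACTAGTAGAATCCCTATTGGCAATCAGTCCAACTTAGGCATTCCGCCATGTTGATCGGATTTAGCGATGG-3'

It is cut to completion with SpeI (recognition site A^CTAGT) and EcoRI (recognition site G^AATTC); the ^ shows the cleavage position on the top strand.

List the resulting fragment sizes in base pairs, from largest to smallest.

SpeI sites (ACTAGT) start at positions 149, 202.
SpeI cuts after the first base of each site, so after positions 149, 202.
EcoRI sites (GAATTC) start at positions 47, 64, 181.
EcoRI cuts after the first base of each site, so after positions 47, 64, 181.
Combined cut positions: 47, 64, 149, 181, 202.
Linear molecule, 5 cuts → 6 fragments:
  1–47 → 47 bp
  48–64 → 17 bp
  65–149 → 85 bp
  150–181 → 32 bp
  182–202 → 21 bp
  203–271 → 69 bp
Sorted largest to smallest: 85, 69, 47, 32, 21, 17 bp.

85, 69, 47, 32, 21, 17 bp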